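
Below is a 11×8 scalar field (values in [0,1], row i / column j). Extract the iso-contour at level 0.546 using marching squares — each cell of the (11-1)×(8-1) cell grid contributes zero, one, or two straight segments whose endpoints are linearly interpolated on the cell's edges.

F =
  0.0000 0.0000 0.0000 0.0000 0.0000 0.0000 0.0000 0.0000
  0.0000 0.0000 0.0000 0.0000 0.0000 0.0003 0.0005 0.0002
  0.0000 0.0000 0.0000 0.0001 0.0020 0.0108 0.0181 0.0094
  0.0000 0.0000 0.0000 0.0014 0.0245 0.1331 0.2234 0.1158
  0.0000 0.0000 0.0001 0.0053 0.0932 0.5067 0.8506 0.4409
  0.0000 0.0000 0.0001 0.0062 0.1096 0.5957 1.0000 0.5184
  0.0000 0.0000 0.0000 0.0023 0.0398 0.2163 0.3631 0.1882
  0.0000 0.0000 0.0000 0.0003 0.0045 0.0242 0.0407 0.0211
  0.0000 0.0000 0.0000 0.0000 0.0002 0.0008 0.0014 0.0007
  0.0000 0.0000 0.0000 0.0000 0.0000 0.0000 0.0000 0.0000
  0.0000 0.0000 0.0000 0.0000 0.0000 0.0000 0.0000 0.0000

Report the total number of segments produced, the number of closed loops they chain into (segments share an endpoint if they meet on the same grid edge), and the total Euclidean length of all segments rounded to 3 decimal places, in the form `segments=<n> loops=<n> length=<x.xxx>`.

cell (3,5): code 0100 → (3.514,6.000)–(4.000,5.114)
cell (3,6): code 1000 → (4.000,6.743)–(3.514,6.000)
cell (4,4): code 0100 → (4.442,5.000)–(5.000,4.898)
cell (4,5): code 1110 → (4.000,5.114)–(4.442,5.000)
cell (4,6): code 1001 → (5.000,6.943)–(4.000,6.743)
cell (5,4): code 0010 → (5.000,4.898)–(5.131,5.000)
cell (5,5): code 0011 → (5.131,5.000)–(5.713,6.000)
cell (5,6): code 0001 → (5.713,6.000)–(5.000,6.943)
total: 8 segments, chained into 1 closed loop(s), length Σ = 6.446625

segments=8 loops=1 length=6.447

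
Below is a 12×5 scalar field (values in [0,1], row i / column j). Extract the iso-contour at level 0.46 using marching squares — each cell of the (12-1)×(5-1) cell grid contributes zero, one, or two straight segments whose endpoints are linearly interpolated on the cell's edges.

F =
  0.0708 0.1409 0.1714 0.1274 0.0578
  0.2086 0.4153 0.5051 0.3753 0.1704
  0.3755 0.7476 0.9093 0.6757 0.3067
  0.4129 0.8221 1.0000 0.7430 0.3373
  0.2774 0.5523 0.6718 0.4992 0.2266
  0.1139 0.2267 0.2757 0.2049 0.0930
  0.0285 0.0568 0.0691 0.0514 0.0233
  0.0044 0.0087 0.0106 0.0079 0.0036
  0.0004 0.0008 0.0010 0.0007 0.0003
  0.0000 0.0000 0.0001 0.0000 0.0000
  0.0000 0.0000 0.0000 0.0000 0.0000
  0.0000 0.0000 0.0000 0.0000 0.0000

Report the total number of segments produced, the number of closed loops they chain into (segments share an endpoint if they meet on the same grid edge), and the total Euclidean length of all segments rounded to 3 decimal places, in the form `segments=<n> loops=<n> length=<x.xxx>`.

cell (0,1): code 0100 → (0.865,2.000)–(1.000,1.498)
cell (0,2): code 1000 → (1.000,2.347)–(0.865,2.000)
cell (1,0): code 0100 → (1.135,1.000)–(2.000,0.227)
cell (1,1): code 1110 → (1.000,1.498)–(1.135,1.000)
cell (1,2): code 1101 → (1.282,3.000)–(1.000,2.347)
cell (1,3): code 1000 → (2.000,3.585)–(1.282,3.000)
cell (2,0): code 0110 → (2.000,0.227)–(3.000,0.115)
cell (2,3): code 1001 → (3.000,3.698)–(2.000,3.585)
cell (3,0): code 0110 → (3.000,0.115)–(4.000,0.664)
cell (3,3): code 1001 → (4.000,3.144)–(3.000,3.698)
cell (4,0): code 0010 → (4.000,0.664)–(4.283,1.000)
cell (4,1): code 0011 → (4.283,1.000)–(4.535,2.000)
cell (4,2): code 0011 → (4.535,2.000)–(4.133,3.000)
cell (4,3): code 0001 → (4.133,3.000)–(4.000,3.144)
total: 14 segments, chained into 1 closed loop(s), length Σ = 11.246325

segments=14 loops=1 length=11.246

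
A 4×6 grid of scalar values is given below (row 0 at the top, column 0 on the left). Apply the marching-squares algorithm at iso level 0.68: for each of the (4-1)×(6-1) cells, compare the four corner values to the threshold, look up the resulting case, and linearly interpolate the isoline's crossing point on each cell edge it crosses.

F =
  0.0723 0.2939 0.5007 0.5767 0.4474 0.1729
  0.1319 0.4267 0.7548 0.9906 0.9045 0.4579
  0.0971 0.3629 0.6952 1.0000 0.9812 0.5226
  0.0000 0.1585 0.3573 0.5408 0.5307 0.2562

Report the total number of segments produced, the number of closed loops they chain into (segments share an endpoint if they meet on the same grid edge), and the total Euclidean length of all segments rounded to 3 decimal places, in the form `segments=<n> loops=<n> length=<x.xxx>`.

cell (0,1): code 0100 → (0.706,2.000)–(1.000,1.772)
cell (0,2): code 1100 → (0.250,3.000)–(0.706,2.000)
cell (0,3): code 1100 → (0.509,4.000)–(0.250,3.000)
cell (0,4): code 1000 → (1.000,4.503)–(0.509,4.000)
cell (1,1): code 0110 → (1.000,1.772)–(2.000,1.954)
cell (1,4): code 1001 → (2.000,4.657)–(1.000,4.503)
cell (2,1): code 0010 → (2.000,1.954)–(2.045,2.000)
cell (2,2): code 0011 → (2.045,2.000)–(2.697,3.000)
cell (2,3): code 0011 → (2.697,3.000)–(2.669,4.000)
cell (2,4): code 0001 → (2.669,4.000)–(2.000,4.657)
total: 10 segments, chained into 1 closed loop(s), length Σ = 8.431024

segments=10 loops=1 length=8.431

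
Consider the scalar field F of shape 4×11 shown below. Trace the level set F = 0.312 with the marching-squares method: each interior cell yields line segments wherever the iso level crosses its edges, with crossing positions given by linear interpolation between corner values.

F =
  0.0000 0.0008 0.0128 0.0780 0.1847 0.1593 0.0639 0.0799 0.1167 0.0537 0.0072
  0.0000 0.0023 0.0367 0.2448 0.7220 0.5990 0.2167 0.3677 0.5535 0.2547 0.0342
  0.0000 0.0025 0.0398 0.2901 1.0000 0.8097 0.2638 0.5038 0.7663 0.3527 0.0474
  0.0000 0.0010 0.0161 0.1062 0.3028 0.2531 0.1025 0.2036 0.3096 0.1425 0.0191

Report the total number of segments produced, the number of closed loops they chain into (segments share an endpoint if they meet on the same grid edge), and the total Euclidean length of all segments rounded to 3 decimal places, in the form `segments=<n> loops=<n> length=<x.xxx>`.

cell (0,3): code 0100 → (0.237,4.000)–(1.000,3.141)
cell (0,4): code 1100 → (0.347,5.000)–(0.237,4.000)
cell (0,5): code 1000 → (1.000,5.751)–(0.347,5.000)
cell (0,6): code 0100 → (0.806,7.000)–(1.000,6.631)
cell (0,7): code 1100 → (0.447,8.000)–(0.806,7.000)
cell (0,8): code 1000 → (1.000,8.808)–(0.447,8.000)
cell (1,3): code 0110 → (1.000,3.141)–(2.000,3.031)
cell (1,5): code 1001 → (2.000,5.912)–(1.000,5.751)
cell (1,6): code 0110 → (1.000,6.631)–(2.000,6.201)
cell (1,8): code 1101 → (1.585,9.000)–(1.000,8.808)
cell (1,9): code 1000 → (2.000,9.133)–(1.585,9.000)
cell (2,3): code 0010 → (2.000,3.031)–(2.987,4.000)
cell (2,4): code 0011 → (2.987,4.000)–(2.894,5.000)
cell (2,5): code 0001 → (2.894,5.000)–(2.000,5.912)
cell (2,6): code 0010 → (2.000,6.201)–(2.639,7.000)
cell (2,7): code 0011 → (2.639,7.000)–(2.995,8.000)
cell (2,8): code 0011 → (2.995,8.000)–(2.194,9.000)
cell (2,9): code 0001 → (2.194,9.000)–(2.000,9.133)
total: 18 segments, chained into 2 closed loop(s), length Σ = 17.032880

segments=18 loops=2 length=17.033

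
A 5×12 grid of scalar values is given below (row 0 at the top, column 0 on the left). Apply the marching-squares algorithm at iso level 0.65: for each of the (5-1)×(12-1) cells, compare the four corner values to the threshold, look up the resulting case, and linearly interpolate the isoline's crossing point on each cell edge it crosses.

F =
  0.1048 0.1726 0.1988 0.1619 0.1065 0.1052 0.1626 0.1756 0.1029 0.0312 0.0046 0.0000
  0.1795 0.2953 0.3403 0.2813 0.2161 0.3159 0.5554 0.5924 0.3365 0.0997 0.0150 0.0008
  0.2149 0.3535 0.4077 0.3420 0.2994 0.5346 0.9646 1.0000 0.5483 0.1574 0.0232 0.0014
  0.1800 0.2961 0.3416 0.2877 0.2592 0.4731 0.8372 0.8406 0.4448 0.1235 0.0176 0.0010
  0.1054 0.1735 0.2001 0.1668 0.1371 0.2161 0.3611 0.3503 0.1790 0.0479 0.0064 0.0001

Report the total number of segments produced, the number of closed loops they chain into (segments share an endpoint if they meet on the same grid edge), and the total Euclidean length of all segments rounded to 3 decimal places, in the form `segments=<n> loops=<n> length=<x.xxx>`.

cell (1,5): code 0100 → (1.231,6.000)–(2.000,5.268)
cell (1,6): code 1100 → (1.141,7.000)–(1.231,6.000)
cell (1,7): code 1000 → (2.000,7.775)–(1.141,7.000)
cell (2,5): code 0110 → (2.000,5.268)–(3.000,5.486)
cell (2,7): code 1001 → (3.000,7.482)–(2.000,7.775)
cell (3,5): code 0010 → (3.000,5.486)–(3.393,6.000)
cell (3,6): code 0011 → (3.393,6.000)–(3.389,7.000)
cell (3,7): code 0001 → (3.389,7.000)–(3.000,7.482)
total: 8 segments, chained into 1 closed loop(s), length Σ = 7.553589

segments=8 loops=1 length=7.554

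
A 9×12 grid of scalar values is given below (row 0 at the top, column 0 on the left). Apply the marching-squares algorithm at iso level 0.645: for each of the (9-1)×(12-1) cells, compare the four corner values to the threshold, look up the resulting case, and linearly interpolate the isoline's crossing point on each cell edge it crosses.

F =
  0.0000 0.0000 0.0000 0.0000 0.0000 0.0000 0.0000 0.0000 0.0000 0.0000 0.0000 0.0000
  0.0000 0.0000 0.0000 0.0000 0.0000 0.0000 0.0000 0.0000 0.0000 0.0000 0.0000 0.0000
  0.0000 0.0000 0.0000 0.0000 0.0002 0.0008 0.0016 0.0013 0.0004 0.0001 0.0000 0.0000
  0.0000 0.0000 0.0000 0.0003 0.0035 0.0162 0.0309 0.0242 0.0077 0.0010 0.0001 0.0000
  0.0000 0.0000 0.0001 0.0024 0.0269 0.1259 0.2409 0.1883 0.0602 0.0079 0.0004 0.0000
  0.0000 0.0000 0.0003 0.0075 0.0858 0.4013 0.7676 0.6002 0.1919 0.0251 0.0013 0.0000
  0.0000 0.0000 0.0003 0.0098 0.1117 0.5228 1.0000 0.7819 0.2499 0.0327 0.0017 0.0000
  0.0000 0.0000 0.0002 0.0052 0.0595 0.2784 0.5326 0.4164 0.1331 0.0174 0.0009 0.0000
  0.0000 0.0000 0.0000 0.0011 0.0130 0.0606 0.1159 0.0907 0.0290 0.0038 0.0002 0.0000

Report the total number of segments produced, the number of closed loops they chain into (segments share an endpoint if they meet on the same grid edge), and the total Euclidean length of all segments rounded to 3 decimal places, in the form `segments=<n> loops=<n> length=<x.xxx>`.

cell (4,5): code 0100 → (4.767,6.000)–(5.000,5.665)
cell (4,6): code 1000 → (5.000,6.732)–(4.767,6.000)
cell (5,5): code 0110 → (5.000,5.665)–(6.000,5.256)
cell (5,6): code 1101 → (5.247,7.000)–(5.000,6.732)
cell (5,7): code 1000 → (6.000,7.257)–(5.247,7.000)
cell (6,5): code 0010 → (6.000,5.256)–(6.760,6.000)
cell (6,6): code 0011 → (6.760,6.000)–(6.375,7.000)
cell (6,7): code 0001 → (6.375,7.000)–(6.000,7.257)
total: 8 segments, chained into 1 closed loop(s), length Σ = 6.005840

segments=8 loops=1 length=6.006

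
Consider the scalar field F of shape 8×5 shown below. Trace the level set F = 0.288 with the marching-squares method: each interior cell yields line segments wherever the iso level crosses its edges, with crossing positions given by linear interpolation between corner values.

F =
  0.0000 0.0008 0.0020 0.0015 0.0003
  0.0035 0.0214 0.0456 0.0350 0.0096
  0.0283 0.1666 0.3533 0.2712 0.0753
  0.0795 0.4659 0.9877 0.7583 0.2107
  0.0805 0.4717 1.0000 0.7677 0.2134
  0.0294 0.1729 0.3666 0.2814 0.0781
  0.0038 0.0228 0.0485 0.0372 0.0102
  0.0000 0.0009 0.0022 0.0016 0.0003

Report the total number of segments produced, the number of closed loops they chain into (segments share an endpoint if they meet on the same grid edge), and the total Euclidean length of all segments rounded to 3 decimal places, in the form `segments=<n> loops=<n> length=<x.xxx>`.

cell (1,1): code 0100 → (1.788,2.000)–(2.000,1.650)
cell (1,2): code 1000 → (2.000,2.795)–(1.788,2.000)
cell (2,0): code 0100 → (2.406,1.000)–(3.000,0.540)
cell (2,1): code 1110 → (2.000,1.650)–(2.406,1.000)
cell (2,2): code 1101 → (2.034,3.000)–(2.000,2.795)
cell (2,3): code 1000 → (3.000,3.859)–(2.034,3.000)
cell (3,0): code 0110 → (3.000,0.540)–(4.000,0.530)
cell (3,3): code 1001 → (4.000,3.865)–(3.000,3.859)
cell (4,0): code 0010 → (4.000,0.530)–(4.615,1.000)
cell (4,1): code 0111 → (4.615,1.000)–(5.000,1.594)
cell (4,2): code 1011 → (5.000,2.923)–(4.986,3.000)
cell (4,3): code 0001 → (4.986,3.000)–(4.000,3.865)
cell (5,1): code 0010 → (5.000,1.594)–(5.247,2.000)
cell (5,2): code 0001 → (5.247,2.000)–(5.000,2.923)
total: 14 segments, chained into 1 closed loop(s), length Σ = 10.553115

segments=14 loops=1 length=10.553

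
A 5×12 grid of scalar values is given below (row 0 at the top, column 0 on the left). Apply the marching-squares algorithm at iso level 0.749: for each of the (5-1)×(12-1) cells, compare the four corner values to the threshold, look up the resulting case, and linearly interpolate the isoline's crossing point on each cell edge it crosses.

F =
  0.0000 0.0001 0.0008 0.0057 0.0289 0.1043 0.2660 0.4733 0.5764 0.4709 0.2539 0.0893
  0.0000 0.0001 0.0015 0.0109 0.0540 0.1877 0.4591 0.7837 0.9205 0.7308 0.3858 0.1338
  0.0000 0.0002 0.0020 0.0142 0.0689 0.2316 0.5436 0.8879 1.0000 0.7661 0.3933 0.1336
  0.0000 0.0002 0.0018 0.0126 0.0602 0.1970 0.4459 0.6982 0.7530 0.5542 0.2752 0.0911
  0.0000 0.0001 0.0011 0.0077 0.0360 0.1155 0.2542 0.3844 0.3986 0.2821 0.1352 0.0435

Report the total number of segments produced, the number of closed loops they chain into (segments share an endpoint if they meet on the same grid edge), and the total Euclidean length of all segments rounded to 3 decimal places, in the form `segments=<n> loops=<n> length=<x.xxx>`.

cell (0,6): code 0100 → (0.888,7.000)–(1.000,6.893)
cell (0,7): code 1100 → (0.502,8.000)–(0.888,7.000)
cell (0,8): code 1000 → (1.000,8.904)–(0.502,8.000)
cell (1,6): code 0110 → (1.000,6.893)–(2.000,6.597)
cell (1,8): code 1101 → (1.516,9.000)–(1.000,8.904)
cell (1,9): code 1000 → (2.000,9.046)–(1.516,9.000)
cell (2,6): code 0010 → (2.000,6.597)–(2.732,7.000)
cell (2,7): code 0111 → (2.732,7.000)–(3.000,7.927)
cell (2,8): code 1011 → (3.000,8.020)–(2.081,9.000)
cell (2,9): code 0001 → (2.081,9.000)–(2.000,9.046)
cell (3,7): code 0010 → (3.000,7.927)–(3.011,8.000)
cell (3,8): code 0001 → (3.011,8.000)–(3.000,8.020)
total: 12 segments, chained into 1 closed loop(s), length Σ = 7.647470

segments=12 loops=1 length=7.647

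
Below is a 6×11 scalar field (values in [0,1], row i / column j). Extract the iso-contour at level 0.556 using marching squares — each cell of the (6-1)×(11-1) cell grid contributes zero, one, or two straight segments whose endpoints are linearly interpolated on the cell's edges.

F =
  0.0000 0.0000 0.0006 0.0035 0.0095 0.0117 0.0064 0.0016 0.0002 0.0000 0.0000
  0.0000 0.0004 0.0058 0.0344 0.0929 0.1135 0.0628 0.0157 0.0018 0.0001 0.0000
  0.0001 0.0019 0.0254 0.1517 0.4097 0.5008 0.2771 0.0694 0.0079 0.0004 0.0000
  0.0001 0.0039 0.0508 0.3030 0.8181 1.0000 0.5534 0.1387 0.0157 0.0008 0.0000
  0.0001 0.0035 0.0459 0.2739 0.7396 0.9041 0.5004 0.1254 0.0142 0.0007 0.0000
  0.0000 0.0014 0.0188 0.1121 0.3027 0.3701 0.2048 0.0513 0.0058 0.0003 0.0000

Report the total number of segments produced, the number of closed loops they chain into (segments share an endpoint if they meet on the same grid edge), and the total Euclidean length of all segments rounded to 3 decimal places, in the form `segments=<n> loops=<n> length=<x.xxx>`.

cell (2,3): code 0100 → (2.358,4.000)–(3.000,3.491)
cell (2,4): code 1100 → (2.111,5.000)–(2.358,4.000)
cell (2,5): code 1000 → (3.000,5.994)–(2.111,5.000)
cell (3,3): code 0110 → (3.000,3.491)–(4.000,3.606)
cell (3,5): code 1001 → (4.000,5.862)–(3.000,5.994)
cell (4,3): code 0010 → (4.000,3.606)–(4.420,4.000)
cell (4,4): code 0011 → (4.420,4.000)–(4.652,5.000)
cell (4,5): code 0001 → (4.652,5.000)–(4.000,5.862)
total: 8 segments, chained into 1 closed loop(s), length Σ = 7.882039

segments=8 loops=1 length=7.882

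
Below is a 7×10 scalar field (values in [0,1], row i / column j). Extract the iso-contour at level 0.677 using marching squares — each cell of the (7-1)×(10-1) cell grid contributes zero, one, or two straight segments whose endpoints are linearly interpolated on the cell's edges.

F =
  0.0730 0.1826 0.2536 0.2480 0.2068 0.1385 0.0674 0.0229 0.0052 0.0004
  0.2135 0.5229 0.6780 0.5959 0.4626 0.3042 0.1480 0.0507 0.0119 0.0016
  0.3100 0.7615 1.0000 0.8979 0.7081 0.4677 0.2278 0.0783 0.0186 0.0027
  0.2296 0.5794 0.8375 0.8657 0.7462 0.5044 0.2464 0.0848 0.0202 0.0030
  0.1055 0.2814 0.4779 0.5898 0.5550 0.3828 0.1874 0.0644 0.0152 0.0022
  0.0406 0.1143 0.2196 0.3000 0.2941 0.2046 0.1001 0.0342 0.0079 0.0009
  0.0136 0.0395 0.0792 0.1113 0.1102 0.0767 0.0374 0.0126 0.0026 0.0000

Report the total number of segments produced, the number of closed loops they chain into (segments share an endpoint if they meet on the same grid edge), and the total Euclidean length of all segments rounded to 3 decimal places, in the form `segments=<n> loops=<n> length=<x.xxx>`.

cell (0,1): code 0100 → (0.998,2.000)–(1.000,1.994)
cell (0,2): code 1000 → (1.000,2.012)–(0.998,2.000)
cell (1,0): code 0100 → (1.646,1.000)–(2.000,0.813)
cell (1,1): code 1110 → (1.000,1.994)–(1.646,1.000)
cell (1,2): code 1101 → (1.269,3.000)–(1.000,2.012)
cell (1,3): code 1100 → (1.873,4.000)–(1.269,3.000)
cell (1,4): code 1000 → (2.000,4.129)–(1.873,4.000)
cell (2,0): code 0010 → (2.000,0.813)–(2.464,1.000)
cell (2,1): code 0111 → (2.464,1.000)–(3.000,1.378)
cell (2,4): code 1001 → (3.000,4.286)–(2.000,4.129)
cell (3,1): code 0010 → (3.000,1.378)–(3.446,2.000)
cell (3,2): code 0011 → (3.446,2.000)–(3.684,3.000)
cell (3,3): code 0011 → (3.684,3.000)–(3.362,4.000)
cell (3,4): code 0001 → (3.362,4.000)–(3.000,4.286)
total: 14 segments, chained into 1 closed loop(s), length Σ = 9.452015

segments=14 loops=1 length=9.452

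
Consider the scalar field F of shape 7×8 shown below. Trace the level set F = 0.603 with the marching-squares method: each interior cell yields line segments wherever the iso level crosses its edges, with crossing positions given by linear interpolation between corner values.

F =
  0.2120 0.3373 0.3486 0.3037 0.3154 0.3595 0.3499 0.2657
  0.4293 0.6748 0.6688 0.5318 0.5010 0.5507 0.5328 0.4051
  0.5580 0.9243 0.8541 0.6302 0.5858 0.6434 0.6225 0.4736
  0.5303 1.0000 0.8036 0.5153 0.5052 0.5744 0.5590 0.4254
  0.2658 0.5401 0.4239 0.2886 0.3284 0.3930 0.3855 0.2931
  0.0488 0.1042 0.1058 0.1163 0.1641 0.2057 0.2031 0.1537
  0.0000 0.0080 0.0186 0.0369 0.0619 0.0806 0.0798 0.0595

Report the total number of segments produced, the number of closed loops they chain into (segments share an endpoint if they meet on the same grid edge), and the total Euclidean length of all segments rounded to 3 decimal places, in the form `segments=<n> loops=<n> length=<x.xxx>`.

segments=18 loops=2 length=14.609

cell (0,0): code 0100 → (0.787,1.000)–(1.000,0.708)
cell (0,1): code 1100 → (0.795,2.000)–(0.787,1.000)
cell (0,2): code 1000 → (1.000,2.480)–(0.795,2.000)
cell (1,0): code 0110 → (1.000,0.708)–(2.000,0.123)
cell (1,2): code 1101 → (1.724,3.000)–(1.000,2.480)
cell (1,3): code 1000 → (2.000,3.613)–(1.724,3.000)
cell (1,4): code 0100 → (1.564,5.000)–(2.000,4.299)
cell (1,5): code 1100 → (1.783,6.000)–(1.564,5.000)
cell (1,6): code 1000 → (2.000,6.131)–(1.783,6.000)
cell (2,0): code 0110 → (2.000,0.123)–(3.000,0.155)
cell (2,2): code 1011 → (3.000,2.696)–(2.237,3.000)
cell (2,3): code 0001 → (2.237,3.000)–(2.000,3.613)
cell (2,4): code 0010 → (2.000,4.299)–(2.586,5.000)
cell (2,5): code 0011 → (2.586,5.000)–(2.307,6.000)
cell (2,6): code 0001 → (2.307,6.000)–(2.000,6.131)
cell (3,0): code 0010 → (3.000,0.155)–(3.863,1.000)
cell (3,1): code 0011 → (3.863,1.000)–(3.528,2.000)
cell (3,2): code 0001 → (3.528,2.000)–(3.000,2.696)
total: 18 segments, chained into 2 closed loop(s), length Σ = 14.609394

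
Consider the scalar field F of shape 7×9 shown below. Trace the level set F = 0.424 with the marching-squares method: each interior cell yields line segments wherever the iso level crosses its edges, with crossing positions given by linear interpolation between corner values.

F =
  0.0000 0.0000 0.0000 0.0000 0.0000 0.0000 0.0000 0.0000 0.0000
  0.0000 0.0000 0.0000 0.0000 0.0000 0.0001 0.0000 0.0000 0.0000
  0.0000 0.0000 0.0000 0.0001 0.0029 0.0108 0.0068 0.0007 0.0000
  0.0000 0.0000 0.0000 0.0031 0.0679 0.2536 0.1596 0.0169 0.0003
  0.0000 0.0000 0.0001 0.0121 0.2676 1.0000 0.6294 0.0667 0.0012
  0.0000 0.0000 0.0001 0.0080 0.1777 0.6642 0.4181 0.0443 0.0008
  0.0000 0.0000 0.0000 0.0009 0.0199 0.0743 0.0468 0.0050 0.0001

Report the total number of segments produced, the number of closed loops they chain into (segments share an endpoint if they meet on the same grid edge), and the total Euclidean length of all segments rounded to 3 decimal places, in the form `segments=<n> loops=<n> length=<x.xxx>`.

cell (3,4): code 0100 → (3.228,5.000)–(4.000,4.214)
cell (3,5): code 1100 → (3.563,6.000)–(3.228,5.000)
cell (3,6): code 1000 → (4.000,6.365)–(3.563,6.000)
cell (4,4): code 0110 → (4.000,4.214)–(5.000,4.506)
cell (4,5): code 1011 → (5.000,5.976)–(4.972,6.000)
cell (4,6): code 0001 → (4.972,6.000)–(4.000,6.365)
cell (5,4): code 0010 → (5.000,4.506)–(5.407,5.000)
cell (5,5): code 0001 → (5.407,5.000)–(5.000,5.976)
total: 8 segments, chained into 1 closed loop(s), length Σ = 6.540507

segments=8 loops=1 length=6.541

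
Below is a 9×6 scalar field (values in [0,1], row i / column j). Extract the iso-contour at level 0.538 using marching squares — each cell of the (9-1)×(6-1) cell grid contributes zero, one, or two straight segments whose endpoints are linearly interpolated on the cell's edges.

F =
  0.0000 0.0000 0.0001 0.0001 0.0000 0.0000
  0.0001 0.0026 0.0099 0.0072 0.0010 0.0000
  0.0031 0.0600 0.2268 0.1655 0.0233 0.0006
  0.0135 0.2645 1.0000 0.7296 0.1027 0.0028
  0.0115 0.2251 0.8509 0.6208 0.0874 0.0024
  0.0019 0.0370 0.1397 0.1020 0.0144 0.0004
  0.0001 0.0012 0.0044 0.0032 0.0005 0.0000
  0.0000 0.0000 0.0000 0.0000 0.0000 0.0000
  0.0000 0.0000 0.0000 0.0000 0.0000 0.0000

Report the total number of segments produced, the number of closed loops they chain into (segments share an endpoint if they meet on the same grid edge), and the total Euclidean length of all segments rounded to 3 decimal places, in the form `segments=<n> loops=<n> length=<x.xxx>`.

cell (2,1): code 0100 → (2.402,2.000)–(3.000,1.372)
cell (2,2): code 1100 → (2.660,3.000)–(2.402,2.000)
cell (2,3): code 1000 → (3.000,3.306)–(2.660,3.000)
cell (3,1): code 0110 → (3.000,1.372)–(4.000,1.500)
cell (3,3): code 1001 → (4.000,3.155)–(3.000,3.306)
cell (4,1): code 0010 → (4.000,1.500)–(4.440,2.000)
cell (4,2): code 0011 → (4.440,2.000)–(4.160,3.000)
cell (4,3): code 0001 → (4.160,3.000)–(4.000,3.155)
total: 8 segments, chained into 1 closed loop(s), length Σ = 6.303204

segments=8 loops=1 length=6.303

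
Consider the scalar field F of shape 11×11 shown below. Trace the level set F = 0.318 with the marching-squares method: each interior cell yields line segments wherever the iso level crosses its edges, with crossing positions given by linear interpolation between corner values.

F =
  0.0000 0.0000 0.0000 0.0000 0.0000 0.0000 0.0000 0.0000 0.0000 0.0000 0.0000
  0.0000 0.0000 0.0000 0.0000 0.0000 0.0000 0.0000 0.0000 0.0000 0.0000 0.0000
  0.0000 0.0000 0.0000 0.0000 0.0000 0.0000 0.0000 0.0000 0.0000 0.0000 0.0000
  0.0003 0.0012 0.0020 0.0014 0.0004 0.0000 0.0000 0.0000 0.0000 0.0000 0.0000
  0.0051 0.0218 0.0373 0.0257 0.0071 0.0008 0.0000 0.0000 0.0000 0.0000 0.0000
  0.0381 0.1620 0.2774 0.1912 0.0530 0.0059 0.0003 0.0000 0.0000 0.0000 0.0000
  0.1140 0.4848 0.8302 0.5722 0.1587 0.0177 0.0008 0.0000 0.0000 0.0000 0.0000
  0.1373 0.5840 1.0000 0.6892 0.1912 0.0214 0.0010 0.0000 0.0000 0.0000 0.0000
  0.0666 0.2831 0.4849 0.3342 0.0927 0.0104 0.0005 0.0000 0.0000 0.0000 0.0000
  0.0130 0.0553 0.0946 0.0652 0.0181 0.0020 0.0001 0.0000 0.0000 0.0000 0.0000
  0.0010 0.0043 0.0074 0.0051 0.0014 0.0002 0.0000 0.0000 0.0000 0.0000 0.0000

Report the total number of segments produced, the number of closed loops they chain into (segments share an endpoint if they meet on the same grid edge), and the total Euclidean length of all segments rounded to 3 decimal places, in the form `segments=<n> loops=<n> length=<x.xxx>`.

segments=12 loops=1 length=10.294

cell (5,0): code 0100 → (5.483,1.000)–(6.000,0.550)
cell (5,1): code 1100 → (5.073,2.000)–(5.483,1.000)
cell (5,2): code 1100 → (5.333,3.000)–(5.073,2.000)
cell (5,3): code 1000 → (6.000,3.615)–(5.333,3.000)
cell (6,0): code 0110 → (6.000,0.550)–(7.000,0.405)
cell (6,3): code 1001 → (7.000,3.745)–(6.000,3.615)
cell (7,0): code 0010 → (7.000,0.405)–(7.884,1.000)
cell (7,1): code 0111 → (7.884,1.000)–(8.000,1.173)
cell (7,3): code 1001 → (8.000,3.067)–(7.000,3.745)
cell (8,1): code 0010 → (8.000,1.173)–(8.428,2.000)
cell (8,2): code 0011 → (8.428,2.000)–(8.060,3.000)
cell (8,3): code 0001 → (8.060,3.000)–(8.000,3.067)
total: 12 segments, chained into 1 closed loop(s), length Σ = 10.294198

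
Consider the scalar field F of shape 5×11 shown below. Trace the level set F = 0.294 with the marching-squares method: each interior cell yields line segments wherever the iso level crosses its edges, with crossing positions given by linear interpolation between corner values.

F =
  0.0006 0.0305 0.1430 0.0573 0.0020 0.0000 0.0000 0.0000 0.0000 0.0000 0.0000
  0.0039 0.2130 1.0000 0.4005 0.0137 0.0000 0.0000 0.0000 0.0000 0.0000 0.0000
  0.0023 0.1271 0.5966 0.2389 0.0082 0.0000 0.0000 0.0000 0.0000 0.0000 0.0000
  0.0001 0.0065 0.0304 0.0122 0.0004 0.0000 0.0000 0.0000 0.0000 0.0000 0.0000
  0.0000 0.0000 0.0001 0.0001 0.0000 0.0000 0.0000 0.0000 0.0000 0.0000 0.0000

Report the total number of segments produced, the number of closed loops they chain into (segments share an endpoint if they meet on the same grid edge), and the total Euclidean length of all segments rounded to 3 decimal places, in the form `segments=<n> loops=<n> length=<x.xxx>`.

segments=8 loops=1 length=6.715

cell (0,1): code 0100 → (0.176,2.000)–(1.000,1.103)
cell (0,2): code 1100 → (0.690,3.000)–(0.176,2.000)
cell (0,3): code 1000 → (1.000,3.275)–(0.690,3.000)
cell (1,1): code 0110 → (1.000,1.103)–(2.000,1.355)
cell (1,2): code 1011 → (2.000,2.846)–(1.659,3.000)
cell (1,3): code 0001 → (1.659,3.000)–(1.000,3.275)
cell (2,1): code 0010 → (2.000,1.355)–(2.534,2.000)
cell (2,2): code 0001 → (2.534,2.000)–(2.000,2.846)
total: 8 segments, chained into 1 closed loop(s), length Σ = 6.714633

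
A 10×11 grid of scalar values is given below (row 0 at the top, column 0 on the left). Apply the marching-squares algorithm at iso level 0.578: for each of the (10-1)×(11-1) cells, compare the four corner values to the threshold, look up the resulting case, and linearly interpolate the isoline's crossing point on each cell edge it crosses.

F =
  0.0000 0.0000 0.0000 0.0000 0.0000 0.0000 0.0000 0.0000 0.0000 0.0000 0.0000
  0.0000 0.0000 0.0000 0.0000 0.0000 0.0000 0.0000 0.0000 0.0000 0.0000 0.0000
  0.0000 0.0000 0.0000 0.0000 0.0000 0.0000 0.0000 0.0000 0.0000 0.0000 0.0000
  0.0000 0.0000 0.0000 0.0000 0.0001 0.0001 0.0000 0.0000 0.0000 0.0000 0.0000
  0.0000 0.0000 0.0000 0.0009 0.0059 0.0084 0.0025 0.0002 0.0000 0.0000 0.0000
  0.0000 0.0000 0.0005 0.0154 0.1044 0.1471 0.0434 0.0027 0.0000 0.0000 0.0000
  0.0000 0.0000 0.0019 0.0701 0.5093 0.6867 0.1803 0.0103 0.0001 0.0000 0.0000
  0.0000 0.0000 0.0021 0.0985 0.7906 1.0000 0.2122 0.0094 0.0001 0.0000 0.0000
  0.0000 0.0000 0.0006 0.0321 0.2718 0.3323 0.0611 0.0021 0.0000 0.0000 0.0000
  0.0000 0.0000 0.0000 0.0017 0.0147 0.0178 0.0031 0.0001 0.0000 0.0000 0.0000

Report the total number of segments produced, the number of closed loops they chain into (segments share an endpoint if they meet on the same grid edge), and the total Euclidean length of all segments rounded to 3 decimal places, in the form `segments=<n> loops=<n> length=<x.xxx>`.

segments=8 loops=1 length=5.628

cell (5,4): code 0100 → (5.799,5.000)–(6.000,4.387)
cell (5,5): code 1000 → (6.000,5.215)–(5.799,5.000)
cell (6,3): code 0100 → (6.244,4.000)–(7.000,3.693)
cell (6,4): code 1110 → (6.000,4.387)–(6.244,4.000)
cell (6,5): code 1001 → (7.000,5.536)–(6.000,5.215)
cell (7,3): code 0010 → (7.000,3.693)–(7.410,4.000)
cell (7,4): code 0011 → (7.410,4.000)–(7.632,5.000)
cell (7,5): code 0001 → (7.632,5.000)–(7.000,5.536)
total: 8 segments, chained into 1 closed loop(s), length Σ = 5.628321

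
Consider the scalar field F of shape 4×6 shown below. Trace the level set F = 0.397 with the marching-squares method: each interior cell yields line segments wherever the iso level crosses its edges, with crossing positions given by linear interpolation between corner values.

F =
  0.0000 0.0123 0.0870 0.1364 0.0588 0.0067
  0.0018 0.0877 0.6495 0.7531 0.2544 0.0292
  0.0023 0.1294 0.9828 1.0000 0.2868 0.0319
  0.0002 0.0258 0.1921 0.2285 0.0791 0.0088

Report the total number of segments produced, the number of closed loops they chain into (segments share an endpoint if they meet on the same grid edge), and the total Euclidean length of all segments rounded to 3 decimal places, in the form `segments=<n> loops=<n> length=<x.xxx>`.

cell (0,1): code 0100 → (0.551,2.000)–(1.000,1.551)
cell (0,2): code 1100 → (0.423,3.000)–(0.551,2.000)
cell (0,3): code 1000 → (1.000,3.714)–(0.423,3.000)
cell (1,1): code 0110 → (1.000,1.551)–(2.000,1.314)
cell (1,3): code 1001 → (2.000,3.845)–(1.000,3.714)
cell (2,1): code 0010 → (2.000,1.314)–(2.741,2.000)
cell (2,2): code 0011 → (2.741,2.000)–(2.782,3.000)
cell (2,3): code 0001 → (2.782,3.000)–(2.000,3.845)
total: 8 segments, chained into 1 closed loop(s), length Σ = 7.760275

segments=8 loops=1 length=7.760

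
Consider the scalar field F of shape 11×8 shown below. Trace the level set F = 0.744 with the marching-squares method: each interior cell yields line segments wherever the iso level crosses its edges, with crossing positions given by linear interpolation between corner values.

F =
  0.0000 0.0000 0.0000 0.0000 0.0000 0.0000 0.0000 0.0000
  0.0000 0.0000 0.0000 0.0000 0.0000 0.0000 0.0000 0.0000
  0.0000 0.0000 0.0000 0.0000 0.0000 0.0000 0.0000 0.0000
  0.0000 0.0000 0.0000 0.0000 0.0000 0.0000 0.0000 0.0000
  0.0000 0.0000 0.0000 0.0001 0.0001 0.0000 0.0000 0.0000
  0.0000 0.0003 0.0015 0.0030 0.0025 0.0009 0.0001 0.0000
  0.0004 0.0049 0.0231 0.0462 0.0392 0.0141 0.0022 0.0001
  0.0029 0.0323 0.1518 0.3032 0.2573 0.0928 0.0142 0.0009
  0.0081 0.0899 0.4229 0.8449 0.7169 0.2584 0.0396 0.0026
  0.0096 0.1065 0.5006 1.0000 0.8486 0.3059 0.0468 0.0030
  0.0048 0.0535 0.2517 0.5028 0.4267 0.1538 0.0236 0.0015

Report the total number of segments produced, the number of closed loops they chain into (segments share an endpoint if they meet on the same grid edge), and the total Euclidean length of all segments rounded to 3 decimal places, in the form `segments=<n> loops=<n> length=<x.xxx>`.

cell (7,2): code 0100 → (7.814,3.000)–(8.000,2.761)
cell (7,3): code 1000 → (8.000,3.788)–(7.814,3.000)
cell (8,2): code 0110 → (8.000,2.761)–(9.000,2.487)
cell (8,3): code 1101 → (8.206,4.000)–(8.000,3.788)
cell (8,4): code 1000 → (9.000,4.193)–(8.206,4.000)
cell (9,2): code 0010 → (9.000,2.487)–(9.515,3.000)
cell (9,3): code 0011 → (9.515,3.000)–(9.248,4.000)
cell (9,4): code 0001 → (9.248,4.000)–(9.000,4.193)
total: 8 segments, chained into 1 closed loop(s), length Σ = 5.337935

segments=8 loops=1 length=5.338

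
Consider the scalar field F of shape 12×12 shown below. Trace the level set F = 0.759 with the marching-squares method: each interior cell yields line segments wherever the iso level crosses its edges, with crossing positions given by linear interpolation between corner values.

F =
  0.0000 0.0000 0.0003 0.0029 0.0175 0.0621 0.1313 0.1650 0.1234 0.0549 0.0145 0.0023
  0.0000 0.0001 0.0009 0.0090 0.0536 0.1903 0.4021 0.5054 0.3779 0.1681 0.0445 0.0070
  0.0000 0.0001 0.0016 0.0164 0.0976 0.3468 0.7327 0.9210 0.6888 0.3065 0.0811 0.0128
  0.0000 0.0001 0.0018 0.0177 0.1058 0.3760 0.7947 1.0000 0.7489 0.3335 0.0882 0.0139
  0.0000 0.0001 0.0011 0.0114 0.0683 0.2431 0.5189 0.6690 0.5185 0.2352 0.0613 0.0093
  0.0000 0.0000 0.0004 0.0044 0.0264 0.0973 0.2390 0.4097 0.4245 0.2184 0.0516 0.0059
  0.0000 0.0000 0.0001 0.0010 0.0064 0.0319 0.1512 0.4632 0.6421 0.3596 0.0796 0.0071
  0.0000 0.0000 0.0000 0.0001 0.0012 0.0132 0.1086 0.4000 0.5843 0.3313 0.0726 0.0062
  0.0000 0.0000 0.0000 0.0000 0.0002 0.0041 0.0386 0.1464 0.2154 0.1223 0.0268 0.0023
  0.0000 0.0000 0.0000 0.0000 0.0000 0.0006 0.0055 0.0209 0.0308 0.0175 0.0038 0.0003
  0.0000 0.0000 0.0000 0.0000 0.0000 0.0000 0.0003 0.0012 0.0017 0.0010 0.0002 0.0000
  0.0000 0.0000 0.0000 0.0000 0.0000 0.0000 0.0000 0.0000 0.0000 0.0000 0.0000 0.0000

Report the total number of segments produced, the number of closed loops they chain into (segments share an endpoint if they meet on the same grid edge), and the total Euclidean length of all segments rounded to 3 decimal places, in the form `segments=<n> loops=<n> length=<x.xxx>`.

cell (1,6): code 0100 → (1.610,7.000)–(2.000,6.140)
cell (1,7): code 1000 → (2.000,7.698)–(1.610,7.000)
cell (2,5): code 0100 → (2.424,6.000)–(3.000,5.915)
cell (2,6): code 1110 → (2.000,6.140)–(2.424,6.000)
cell (2,7): code 1001 → (3.000,7.960)–(2.000,7.698)
cell (3,5): code 0010 → (3.000,5.915)–(3.129,6.000)
cell (3,6): code 0011 → (3.129,6.000)–(3.728,7.000)
cell (3,7): code 0001 → (3.728,7.000)–(3.000,7.960)
total: 8 segments, chained into 1 closed loop(s), length Σ = 6.331354

segments=8 loops=1 length=6.331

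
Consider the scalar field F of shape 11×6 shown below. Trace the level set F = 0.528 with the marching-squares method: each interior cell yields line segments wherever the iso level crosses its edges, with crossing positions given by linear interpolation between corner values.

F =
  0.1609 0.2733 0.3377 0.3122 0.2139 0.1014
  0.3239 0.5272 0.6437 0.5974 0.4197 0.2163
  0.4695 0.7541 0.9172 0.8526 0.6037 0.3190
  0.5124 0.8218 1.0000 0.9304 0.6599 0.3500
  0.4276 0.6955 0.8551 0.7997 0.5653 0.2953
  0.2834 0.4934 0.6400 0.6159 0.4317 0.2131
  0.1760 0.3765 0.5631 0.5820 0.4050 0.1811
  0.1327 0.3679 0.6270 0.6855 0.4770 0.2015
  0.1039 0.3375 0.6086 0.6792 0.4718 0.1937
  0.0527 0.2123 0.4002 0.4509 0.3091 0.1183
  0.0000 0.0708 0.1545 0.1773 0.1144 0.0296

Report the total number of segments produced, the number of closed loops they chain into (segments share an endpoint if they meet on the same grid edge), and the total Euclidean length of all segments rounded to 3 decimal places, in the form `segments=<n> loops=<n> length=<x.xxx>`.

segments=24 loops=1 length=20.597

cell (0,1): code 0100 → (0.622,2.000)–(1.000,1.007)
cell (0,2): code 1100 → (0.757,3.000)–(0.622,2.000)
cell (0,3): code 1000 → (1.000,3.391)–(0.757,3.000)
cell (1,0): code 0100 → (1.004,1.000)–(2.000,0.206)
cell (1,1): code 1110 → (1.000,1.007)–(1.004,1.000)
cell (1,3): code 1101 → (1.589,4.000)–(1.000,3.391)
cell (1,4): code 1000 → (2.000,4.266)–(1.589,4.000)
cell (2,0): code 0110 → (2.000,0.206)–(3.000,0.050)
cell (2,4): code 1001 → (3.000,4.426)–(2.000,4.266)
cell (3,0): code 0110 → (3.000,0.050)–(4.000,0.375)
cell (3,4): code 1001 → (4.000,4.138)–(3.000,4.426)
cell (4,0): code 0010 → (4.000,0.375)–(4.829,1.000)
cell (4,1): code 0111 → (4.829,1.000)–(5.000,1.236)
cell (4,3): code 1011 → (5.000,3.477)–(4.279,4.000)
cell (4,4): code 0001 → (4.279,4.000)–(4.000,4.138)
cell (5,1): code 0110 → (5.000,1.236)–(6.000,1.812)
cell (5,3): code 1001 → (6.000,3.305)–(5.000,3.477)
cell (6,1): code 0110 → (6.000,1.812)–(7.000,1.618)
cell (6,3): code 1001 → (7.000,3.755)–(6.000,3.305)
cell (7,1): code 0110 → (7.000,1.618)–(8.000,1.703)
cell (7,3): code 1001 → (8.000,3.729)–(7.000,3.755)
cell (8,1): code 0010 → (8.000,1.703)–(8.387,2.000)
cell (8,2): code 0011 → (8.387,2.000)–(8.662,3.000)
cell (8,3): code 0001 → (8.662,3.000)–(8.000,3.729)
total: 24 segments, chained into 1 closed loop(s), length Σ = 20.597225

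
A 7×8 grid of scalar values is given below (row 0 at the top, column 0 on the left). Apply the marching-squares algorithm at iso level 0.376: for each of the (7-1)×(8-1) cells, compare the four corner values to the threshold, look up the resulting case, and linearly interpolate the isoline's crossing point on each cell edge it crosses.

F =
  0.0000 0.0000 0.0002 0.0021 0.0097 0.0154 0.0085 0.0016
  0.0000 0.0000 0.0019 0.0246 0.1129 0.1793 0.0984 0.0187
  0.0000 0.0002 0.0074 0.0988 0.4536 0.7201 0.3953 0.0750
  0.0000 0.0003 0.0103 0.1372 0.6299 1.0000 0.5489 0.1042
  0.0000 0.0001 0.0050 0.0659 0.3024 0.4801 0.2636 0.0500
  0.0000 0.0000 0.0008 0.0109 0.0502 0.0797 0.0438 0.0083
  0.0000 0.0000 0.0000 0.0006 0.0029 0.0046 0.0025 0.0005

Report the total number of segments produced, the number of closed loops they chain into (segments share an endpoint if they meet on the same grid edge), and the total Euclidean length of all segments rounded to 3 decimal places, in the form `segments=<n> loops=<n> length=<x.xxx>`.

segments=12 loops=1 length=8.693

cell (1,3): code 0100 → (1.772,4.000)–(2.000,3.781)
cell (1,4): code 1100 → (1.364,5.000)–(1.772,4.000)
cell (1,5): code 1100 → (1.935,6.000)–(1.364,5.000)
cell (1,6): code 1000 → (2.000,6.060)–(1.935,6.000)
cell (2,3): code 0110 → (2.000,3.781)–(3.000,3.485)
cell (2,6): code 1001 → (3.000,6.389)–(2.000,6.060)
cell (3,3): code 0010 → (3.000,3.485)–(3.775,4.000)
cell (3,4): code 0111 → (3.775,4.000)–(4.000,4.414)
cell (3,5): code 1011 → (4.000,5.481)–(3.606,6.000)
cell (3,6): code 0001 → (3.606,6.000)–(3.000,6.389)
cell (4,4): code 0010 → (4.000,4.414)–(4.260,5.000)
cell (4,5): code 0001 → (4.260,5.000)–(4.000,5.481)
total: 12 segments, chained into 1 closed loop(s), length Σ = 8.693388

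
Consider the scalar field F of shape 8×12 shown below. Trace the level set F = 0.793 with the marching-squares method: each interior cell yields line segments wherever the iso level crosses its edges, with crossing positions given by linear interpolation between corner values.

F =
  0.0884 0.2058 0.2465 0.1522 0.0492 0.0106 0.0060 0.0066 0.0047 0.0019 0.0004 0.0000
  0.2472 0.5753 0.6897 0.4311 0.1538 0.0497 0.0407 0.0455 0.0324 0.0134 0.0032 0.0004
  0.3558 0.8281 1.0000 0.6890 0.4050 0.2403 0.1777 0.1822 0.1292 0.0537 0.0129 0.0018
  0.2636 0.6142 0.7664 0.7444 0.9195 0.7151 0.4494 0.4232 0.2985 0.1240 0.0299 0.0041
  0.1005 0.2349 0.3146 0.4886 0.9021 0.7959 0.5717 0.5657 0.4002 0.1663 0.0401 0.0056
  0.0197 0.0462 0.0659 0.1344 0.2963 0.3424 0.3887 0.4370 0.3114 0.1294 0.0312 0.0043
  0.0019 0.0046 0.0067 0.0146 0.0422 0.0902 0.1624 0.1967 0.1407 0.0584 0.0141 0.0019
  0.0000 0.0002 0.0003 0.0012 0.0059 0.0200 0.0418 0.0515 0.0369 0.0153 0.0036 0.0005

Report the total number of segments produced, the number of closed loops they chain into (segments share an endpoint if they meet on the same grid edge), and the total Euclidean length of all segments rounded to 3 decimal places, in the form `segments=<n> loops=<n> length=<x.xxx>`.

segments=14 loops=2 length=9.706

cell (1,0): code 0100 → (1.861,1.000)–(2.000,0.926)
cell (1,1): code 1100 → (1.333,2.000)–(1.861,1.000)
cell (1,2): code 1000 → (2.000,2.666)–(1.333,2.000)
cell (2,0): code 0010 → (2.000,0.926)–(2.164,1.000)
cell (2,1): code 0011 → (2.164,1.000)–(2.886,2.000)
cell (2,2): code 0001 → (2.886,2.000)–(2.000,2.666)
cell (2,3): code 0100 → (2.754,4.000)–(3.000,3.278)
cell (2,4): code 1000 → (3.000,4.619)–(2.754,4.000)
cell (3,3): code 0110 → (3.000,3.278)–(4.000,3.736)
cell (3,4): code 1101 → (3.964,5.000)–(3.000,4.619)
cell (3,5): code 1000 → (4.000,5.013)–(3.964,5.000)
cell (4,3): code 0010 → (4.000,3.736)–(4.180,4.000)
cell (4,4): code 0011 → (4.180,4.000)–(4.006,5.000)
cell (4,5): code 0001 → (4.006,5.000)–(4.000,5.013)
total: 14 segments, chained into 2 closed loop(s), length Σ = 9.705535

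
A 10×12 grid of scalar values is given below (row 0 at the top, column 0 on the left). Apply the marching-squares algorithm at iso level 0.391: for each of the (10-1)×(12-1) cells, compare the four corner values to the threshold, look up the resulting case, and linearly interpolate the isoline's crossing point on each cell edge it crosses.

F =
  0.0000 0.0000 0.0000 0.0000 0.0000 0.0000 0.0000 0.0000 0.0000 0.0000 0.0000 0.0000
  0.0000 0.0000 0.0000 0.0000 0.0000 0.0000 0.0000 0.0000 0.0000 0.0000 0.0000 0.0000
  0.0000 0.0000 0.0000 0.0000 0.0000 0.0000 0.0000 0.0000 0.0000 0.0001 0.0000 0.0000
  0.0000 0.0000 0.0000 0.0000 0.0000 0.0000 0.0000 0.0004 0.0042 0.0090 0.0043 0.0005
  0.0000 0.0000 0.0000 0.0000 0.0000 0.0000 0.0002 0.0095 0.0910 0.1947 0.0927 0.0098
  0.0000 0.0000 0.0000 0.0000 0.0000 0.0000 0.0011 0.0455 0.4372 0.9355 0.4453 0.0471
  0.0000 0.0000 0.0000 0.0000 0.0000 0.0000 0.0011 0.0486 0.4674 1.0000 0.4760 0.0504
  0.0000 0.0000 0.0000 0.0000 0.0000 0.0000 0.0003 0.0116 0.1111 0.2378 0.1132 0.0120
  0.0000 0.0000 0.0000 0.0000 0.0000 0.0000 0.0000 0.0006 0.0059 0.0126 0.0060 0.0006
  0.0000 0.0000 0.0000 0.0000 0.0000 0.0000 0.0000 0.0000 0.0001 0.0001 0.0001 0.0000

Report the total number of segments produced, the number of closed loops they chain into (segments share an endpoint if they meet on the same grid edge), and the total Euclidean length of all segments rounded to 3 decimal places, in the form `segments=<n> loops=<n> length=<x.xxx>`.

cell (4,7): code 0100 → (4.867,8.000)–(5.000,7.882)
cell (4,8): code 1100 → (4.265,9.000)–(4.867,8.000)
cell (4,9): code 1100 → (4.846,10.000)–(4.265,9.000)
cell (4,10): code 1000 → (5.000,10.136)–(4.846,10.000)
cell (5,7): code 0110 → (5.000,7.882)–(6.000,7.818)
cell (5,10): code 1001 → (6.000,10.200)–(5.000,10.136)
cell (6,7): code 0010 → (6.000,7.818)–(6.214,8.000)
cell (6,8): code 0011 → (6.214,8.000)–(6.799,9.000)
cell (6,9): code 0011 → (6.799,9.000)–(6.234,10.000)
cell (6,10): code 0001 → (6.234,10.000)–(6.000,10.200)
total: 10 segments, chained into 1 closed loop(s), length Σ = 7.607569

segments=10 loops=1 length=7.608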